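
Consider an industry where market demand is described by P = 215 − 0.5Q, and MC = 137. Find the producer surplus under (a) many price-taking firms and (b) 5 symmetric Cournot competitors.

Competition: PS = 0; Cournot: PS = 1690

Competitive firms price at marginal cost: P = 137, giving Q = 156.
PS = (137 − 137)·156 = 0.
Cournot with 5 identical firms: the symmetric best-response condition is 215 − 3q = 137. Each firm produces q = 26, total output Q = 130, price P = 150.
PS = (150 − 137)·130 = 1690.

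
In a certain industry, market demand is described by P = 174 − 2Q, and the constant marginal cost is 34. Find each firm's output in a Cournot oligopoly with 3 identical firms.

In a 3-firm Cournot equilibrium, symmetry and the first-order condition give q = (174 − 34)/(8) = 17.5. So Q = 52.5 and P = 69.

q_i = 17.5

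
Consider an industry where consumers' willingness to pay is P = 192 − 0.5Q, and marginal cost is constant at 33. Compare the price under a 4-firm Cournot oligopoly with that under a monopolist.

Cournot: P = 64.8; Monopoly: P = 112.5

In a 4-firm Cournot equilibrium, symmetry and the first-order condition give q = (192 − 33)/(2.5) = 63.6. So Q = 254.4 and P = 64.8.
The monopolist equates marginal revenue to marginal cost: 192 − Q = 33, so Q = 159. From demand, P = 112.5.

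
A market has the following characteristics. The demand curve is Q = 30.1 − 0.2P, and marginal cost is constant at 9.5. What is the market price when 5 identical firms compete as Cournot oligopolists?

P = 33

Inverting demand: P = 150.5 − 5Q.
With 5 symmetric Cournot firms, each firm's FOC gives 150.5 − 30q = 9.5, so q = 4.7, Q = 5·4.7 = 23.5, and P = 33.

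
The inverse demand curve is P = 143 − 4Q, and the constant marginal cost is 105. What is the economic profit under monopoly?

Monopoly sets MR = MC: 143 − 8Q = 105 ⇒ Q = 4.75, P = 143 − 4·4.75 = 124.
Profit = (124 − 105)·4.75 = 90.25.

Profit = 90.25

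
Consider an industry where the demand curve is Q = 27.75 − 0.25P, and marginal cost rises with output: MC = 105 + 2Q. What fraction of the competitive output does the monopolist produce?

Inverting demand: P = 111 − 4Q.
A monopolist chooses Q where MR = MC. MR = 111 − 8Q; setting this equal to 105 + 2Q gives Q = 0.6 and P = 108.6.
Competitive equilibrium sets price equal to marginal cost: 111 − 4Q = 105 + 2Q, so Q = 1 and P = 107.
Ratio Q_m/Q_c = 0.6/1 = 0.6.

Q_m/Q_c = 0.6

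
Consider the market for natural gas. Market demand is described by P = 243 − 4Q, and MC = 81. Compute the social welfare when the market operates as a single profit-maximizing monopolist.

Monopoly sets MR = MC: 243 − 8Q = 81 ⇒ Q = 20.25, P = 243 − 4·20.25 = 162.
CS = ½·(243 − 162)·20.25 = 820.125; PS = (162 − 81)·20.25 = 1640.25; TS = 2460.375.

TS = 2460.375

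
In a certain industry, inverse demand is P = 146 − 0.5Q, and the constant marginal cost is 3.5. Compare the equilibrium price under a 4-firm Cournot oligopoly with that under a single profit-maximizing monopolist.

Cournot: P = 32; Monopoly: P = 74.75

In a 4-firm Cournot equilibrium, symmetry and the first-order condition give q = (146 − 3.5)/(2.5) = 57. So Q = 228 and P = 32.
The monopolist equates marginal revenue to marginal cost: 146 − Q = 3.5, so Q = 142.5. From demand, P = 74.75.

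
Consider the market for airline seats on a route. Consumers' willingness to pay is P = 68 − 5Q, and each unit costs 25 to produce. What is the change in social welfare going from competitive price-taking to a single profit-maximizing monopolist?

TS falls by 46.225

Under competition P = MC = 25, so Q = (68 − 25)/5 = 8.6.
CS = ½·(68 − 25)·8.6 = 184.9; PS = (25 − 25)·8.6 = 0; TS = 184.9.
A monopolist chooses Q where MR = MC. MR = 68 − 10Q; setting this equal to 25 gives Q = 4.3 and P = 46.5.
CS = ½·(68 − 46.5)·4.3 = 46.225; PS = (46.5 − 25)·4.3 = 92.45; TS = 138.675.
Change in social welfare: 138.675 − 184.9 = −46.225.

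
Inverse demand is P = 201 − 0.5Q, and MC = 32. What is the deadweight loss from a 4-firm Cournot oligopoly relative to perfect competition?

DWL = 1142.44

Perfect competition: P = MC = 32, so 201 − 0.5Q = 32 and Q = 338.
In a 4-firm Cournot equilibrium, symmetry and the first-order condition give q = (201 − 32)/(2.5) = 67.6. So Q = 270.4 and P = 65.8.
DWL is the triangle between Q = 270.4 and Q = 338: ½·(338 − 270.4)·(65.8 − 32) = 1142.44.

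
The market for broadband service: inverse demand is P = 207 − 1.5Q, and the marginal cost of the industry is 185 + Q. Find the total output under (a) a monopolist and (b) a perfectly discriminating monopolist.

The monopolist equates marginal revenue to marginal cost: 207 − 3Q = 185 + Q, so Q = 5.5. From demand, P = 198.75.
A perfectly discriminating monopolist sells every unit with P(Q) ≥ MC(Q), so output equals the competitive quantity Q = 8.8. Each buyer pays their reservation price, so CS = 0 and the firm captures all surplus.

Monopoly: Q = 5.5; Perfect PD: Q = 8.8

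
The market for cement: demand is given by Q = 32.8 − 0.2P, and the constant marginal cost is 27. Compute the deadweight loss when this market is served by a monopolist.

Inverting demand: P = 164 − 5Q.
Competitive firms price at marginal cost: P = 27, giving Q = 27.4.
A monopolist chooses Q where MR = MC. MR = 164 − 10Q; setting this equal to 27 gives Q = 13.7 and P = 95.5.
DWL is the triangle between Q = 13.7 and Q = 27.4: ½·(27.4 − 13.7)·(95.5 − 27) = 469.225.

DWL = 469.225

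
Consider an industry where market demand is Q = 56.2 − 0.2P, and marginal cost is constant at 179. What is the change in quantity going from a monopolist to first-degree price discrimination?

Quantity rises by 10.2

Inverting demand: P = 281 − 5Q.
The monopolist equates marginal revenue to marginal cost: 281 − 10Q = 179, so Q = 10.2. From demand, P = 230.
A perfectly discriminating monopolist sells every unit with P(Q) ≥ MC(Q), so output equals the competitive quantity Q = 20.4. Each buyer pays their reservation price, so CS = 0 and the firm captures all surplus.
Change in quantity: 20.4 − 10.2 = 10.2.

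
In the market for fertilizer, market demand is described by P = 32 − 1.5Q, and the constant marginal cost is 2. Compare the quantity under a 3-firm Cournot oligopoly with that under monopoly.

Cournot: Q = 15; Monopoly: Q = 10

With 3 symmetric Cournot firms, each firm's FOC gives 32 − 6q = 2, so q = 5, Q = 3·5 = 15, and P = 9.5.
Monopoly sets MR = MC: 32 − 3Q = 2 ⇒ Q = 10, P = 32 − 1.5·10 = 17.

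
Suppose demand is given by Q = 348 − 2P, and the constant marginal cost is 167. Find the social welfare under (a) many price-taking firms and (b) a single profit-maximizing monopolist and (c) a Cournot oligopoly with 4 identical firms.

Competition: TS = 49; Monopoly: TS = 36.75; Cournot: TS = 47.04

Inverting demand: P = 174 − 0.5Q.
Perfect competition: P = MC = 167, so 174 − 0.5Q = 167 and Q = 14.
CS = ½·(174 − 167)·14 = 49; PS = (167 − 167)·14 = 0; TS = 49.
The monopolist equates marginal revenue to marginal cost: 174 − Q = 167, so Q = 7. From demand, P = 170.5.
CS = ½·(174 − 170.5)·7 = 12.25; PS = (170.5 − 167)·7 = 24.5; TS = 36.75.
With 4 symmetric Cournot firms, each firm's FOC gives 174 − 2.5q = 167, so q = 2.8, Q = 4·2.8 = 11.2, and P = 168.4.
CS = ½·(174 − 168.4)·11.2 = 31.36; PS = (168.4 − 167)·11.2 = 15.68; TS = 47.04.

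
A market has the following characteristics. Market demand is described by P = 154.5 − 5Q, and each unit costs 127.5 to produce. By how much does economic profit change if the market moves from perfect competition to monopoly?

Competitive firms price at marginal cost: P = 127.5, giving Q = 5.4.
Profit = (127.5 − 127.5)·5.4 = 0.
Monopoly sets MR = MC: 154.5 − 10Q = 127.5 ⇒ Q = 2.7, P = 154.5 − 5·2.7 = 141.
Profit = (141 − 127.5)·2.7 = 36.45.
Change in economic profit: 36.45 − 0 = 36.45.

π rises by 36.45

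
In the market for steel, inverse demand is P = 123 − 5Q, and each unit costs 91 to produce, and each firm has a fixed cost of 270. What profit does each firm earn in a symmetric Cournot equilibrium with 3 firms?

π_i = −257.2

In a 3-firm Cournot equilibrium, symmetry and the first-order condition give q = (123 − 91)/(20) = 1.6. So Q = 4.8 and P = 99.
Each firm's profit = (99 − 91)·1.6 − 270 = −257.2.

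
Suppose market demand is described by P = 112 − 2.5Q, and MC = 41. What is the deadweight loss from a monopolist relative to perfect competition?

DWL = 252.05

Perfect competition: P = MC = 41, so 112 − 2.5Q = 41 and Q = 28.4.
A monopolist chooses Q where MR = MC. MR = 112 − 5Q; setting this equal to 41 gives Q = 14.2 and P = 76.5.
DWL is the triangle between Q = 14.2 and Q = 28.4: ½·(28.4 − 14.2)·(76.5 − 41) = 252.05.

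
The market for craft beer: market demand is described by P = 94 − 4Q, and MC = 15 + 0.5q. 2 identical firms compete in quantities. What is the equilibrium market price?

With 2 symmetric Cournot firms, each firm's FOC gives 94 − 12q = 15 + 0.5q, so q = 6.32, Q = 2·6.32 = 12.64, and P = 43.44.

P = 43.44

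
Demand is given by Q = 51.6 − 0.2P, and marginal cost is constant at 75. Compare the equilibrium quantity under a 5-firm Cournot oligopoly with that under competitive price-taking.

Inverting demand: P = 258 − 5Q.
With 5 symmetric Cournot firms, each firm's FOC gives 258 − 30q = 75, so q = 6.1, Q = 5·6.1 = 30.5, and P = 105.5.
Perfect competition: P = MC = 75, so 258 − 5Q = 75 and Q = 36.6.

Cournot: Q = 30.5; Competition: Q = 36.6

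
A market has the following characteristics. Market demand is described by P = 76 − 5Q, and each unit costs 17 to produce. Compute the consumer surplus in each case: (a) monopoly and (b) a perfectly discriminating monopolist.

The monopolist equates marginal revenue to marginal cost: 76 − 10Q = 17, so Q = 5.9. From demand, P = 46.5.
CS = ½·(76 − 46.5)·5.9 = 87.025.
With perfect price discrimination, output is the efficient level Q = 11.8 (where demand meets MC), but every buyer pays their willingness to pay: CS = 0 and PS = total surplus.
CS = 0.

Monopoly: CS = 87.025; Perfect PD: CS = 0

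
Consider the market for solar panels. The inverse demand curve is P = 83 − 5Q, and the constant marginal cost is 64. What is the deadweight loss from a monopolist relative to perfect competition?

Competitive firms price at marginal cost: P = 64, giving Q = 3.8.
Monopoly sets MR = MC: 83 − 10Q = 64 ⇒ Q = 1.9, P = 83 − 5·1.9 = 73.5.
DWL is the triangle between Q = 1.9 and Q = 3.8: ½·(3.8 − 1.9)·(73.5 − 64) = 9.025.

DWL = 9.025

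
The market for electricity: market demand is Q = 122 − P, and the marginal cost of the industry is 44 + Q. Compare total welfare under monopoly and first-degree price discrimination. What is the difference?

Total welfare rises by 169

Inverting demand: P = 122 − Q.
A monopolist chooses Q where MR = MC. MR = 122 − 2Q; setting this equal to 44 + Q gives Q = 26 and P = 96.
CS = ½·(122 − 96)·26 = 338; PS = (96·26 − 44·26 − ½·1·26²) = 1014; TS = 1352.
A perfectly discriminating monopolist sells every unit with P(Q) ≥ MC(Q), so output equals the competitive quantity Q = 39. Each buyer pays their reservation price, so CS = 0 and the firm captures all surplus.
TS = 1521 (equal to competitive TS).
Change in total welfare: 1521 − 1352 = 169.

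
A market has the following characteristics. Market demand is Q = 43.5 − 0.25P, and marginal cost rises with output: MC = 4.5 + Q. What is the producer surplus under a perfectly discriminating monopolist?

PS = 2873.025

Inverting demand: P = 174 − 4Q.
With perfect price discrimination, output is the efficient level Q = 33.9 (where demand meets MC), but every buyer pays their willingness to pay: CS = 0 and PS = total surplus.
PS = ½·(174 − 4.5)·33.9 = 2873.025.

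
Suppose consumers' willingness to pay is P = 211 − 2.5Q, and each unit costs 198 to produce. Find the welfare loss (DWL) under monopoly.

Under competition P = MC = 198, so Q = (211 − 198)/2.5 = 5.2.
A monopolist chooses Q where MR = MC. MR = 211 − 5Q; setting this equal to 198 gives Q = 2.6 and P = 204.5.
DWL is the triangle between Q = 2.6 and Q = 5.2: ½·(5.2 − 2.6)·(204.5 − 198) = 8.45.

DWL = 8.45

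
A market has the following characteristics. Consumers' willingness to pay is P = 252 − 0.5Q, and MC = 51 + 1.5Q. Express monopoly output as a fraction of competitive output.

Q_m/Q_c = 0.8

The monopolist equates marginal revenue to marginal cost: 252 − Q = 51 + 1.5Q, so Q = 80.4. From demand, P = 211.8.
Under competition P = MC: 252 − 0.5Q = 51 + 1.5Q ⇒ Q = 100.5, P = 201.75.
Ratio Q_m/Q_c = 80.4/100.5 = 0.8.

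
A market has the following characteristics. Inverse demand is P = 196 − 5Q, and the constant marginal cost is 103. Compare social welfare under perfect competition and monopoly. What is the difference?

TS falls by 216.225

Under competition P = MC = 103, so Q = (196 − 103)/5 = 18.6.
CS = ½·(196 − 103)·18.6 = 864.9; PS = (103 − 103)·18.6 = 0; TS = 864.9.
The monopolist equates marginal revenue to marginal cost: 196 − 10Q = 103, so Q = 9.3. From demand, P = 149.5.
CS = ½·(196 − 149.5)·9.3 = 216.225; PS = (149.5 − 103)·9.3 = 432.45; TS = 648.675.
Change in social welfare: 648.675 − 864.9 = −216.225.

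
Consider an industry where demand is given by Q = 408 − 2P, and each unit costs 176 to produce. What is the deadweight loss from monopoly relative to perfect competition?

DWL = 196

Inverting demand: P = 204 − 0.5Q.
Competitive firms price at marginal cost: P = 176, giving Q = 56.
Monopoly sets MR = MC: 204 − Q = 176 ⇒ Q = 28, P = 204 − 0.5·28 = 190.
DWL is the triangle between Q = 28 and Q = 56: ½·(56 − 28)·(190 − 176) = 196.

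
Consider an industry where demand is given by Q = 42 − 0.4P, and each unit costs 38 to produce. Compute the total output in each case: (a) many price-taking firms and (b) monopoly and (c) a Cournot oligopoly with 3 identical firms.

Inverting demand: P = 105 − 2.5Q.
Competitive firms price at marginal cost: P = 38, giving Q = 26.8.
Monopoly sets MR = MC: 105 − 5Q = 38 ⇒ Q = 13.4, P = 105 − 2.5·13.4 = 71.5.
In a 3-firm Cournot equilibrium, symmetry and the first-order condition give q = (105 − 38)/(10) = 6.7. So Q = 20.1 and P = 54.75.

Competition: Q = 26.8; Monopoly: Q = 13.4; Cournot: Q = 20.1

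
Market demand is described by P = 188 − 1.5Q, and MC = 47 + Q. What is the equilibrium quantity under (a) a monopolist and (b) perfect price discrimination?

The monopolist equates marginal revenue to marginal cost: 188 − 3Q = 47 + Q, so Q = 35.25. From demand, P = 135.125.
A perfectly discriminating monopolist sells every unit with P(Q) ≥ MC(Q), so output equals the competitive quantity Q = 56.4. Each buyer pays their reservation price, so CS = 0 and the firm captures all surplus.

Monopoly: Q = 35.25; Perfect PD: Q = 56.4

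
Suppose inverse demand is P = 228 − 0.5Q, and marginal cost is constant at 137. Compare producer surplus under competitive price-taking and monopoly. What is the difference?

Competitive firms price at marginal cost: P = 137, giving Q = 182.
PS = (137 − 137)·182 = 0.
A monopolist chooses Q where MR = MC. MR = 228 − Q; setting this equal to 137 gives Q = 91 and P = 182.5.
PS = (182.5 − 137)·91 = 4140.5.
Change in producer surplus: 4140.5 − 0 = 4140.5.

PS rises by 4140.5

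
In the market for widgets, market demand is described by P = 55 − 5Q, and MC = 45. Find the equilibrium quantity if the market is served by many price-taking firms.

Competitive firms price at marginal cost: P = 45, giving Q = 2.

Q = 2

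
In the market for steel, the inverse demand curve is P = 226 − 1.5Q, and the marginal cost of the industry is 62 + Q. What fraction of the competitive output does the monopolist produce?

Q_m/Q_c = 0.625

A monopolist chooses Q where MR = MC. MR = 226 − 3Q; setting this equal to 62 + Q gives Q = 41 and P = 164.5.
Under competition P = MC: 226 − 1.5Q = 62 + Q ⇒ Q = 65.6, P = 127.6.
Ratio Q_m/Q_c = 41/65.6 = 0.625.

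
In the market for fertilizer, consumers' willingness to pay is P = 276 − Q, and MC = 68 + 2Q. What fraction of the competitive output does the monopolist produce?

Q_m/Q_c = 0.75

The monopolist equates marginal revenue to marginal cost: 276 − 2Q = 68 + 2Q, so Q = 52. From demand, P = 224.
Competitive equilibrium sets price equal to marginal cost: 276 − Q = 68 + 2Q, so Q = 208/3 and P = 620/3.
Ratio Q_m/Q_c = 52/(208/3) = 0.75.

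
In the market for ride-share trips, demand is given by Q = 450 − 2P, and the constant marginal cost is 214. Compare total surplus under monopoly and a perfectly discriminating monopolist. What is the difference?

TS rises by 30.25

Inverting demand: P = 225 − 0.5Q.
A monopolist chooses Q where MR = MC. MR = 225 − Q; setting this equal to 214 gives Q = 11 and P = 219.5.
CS = ½·(225 − 219.5)·11 = 30.25; PS = (219.5 − 214)·11 = 60.5; TS = 90.75.
With perfect price discrimination, output is the efficient level Q = 22 (where demand meets MC), but every buyer pays their willingness to pay: CS = 0 and PS = total surplus.
TS = 121 (equal to competitive TS).
Change in total surplus: 121 − 90.75 = 30.25.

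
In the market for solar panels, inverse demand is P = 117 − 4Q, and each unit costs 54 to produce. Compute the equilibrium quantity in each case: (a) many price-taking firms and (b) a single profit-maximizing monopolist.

Competition: Q = 15.75; Monopoly: Q = 7.875

Under competition P = MC = 54, so Q = (117 − 54)/4 = 15.75.
The monopolist equates marginal revenue to marginal cost: 117 − 8Q = 54, so Q = 7.875. From demand, P = 85.5.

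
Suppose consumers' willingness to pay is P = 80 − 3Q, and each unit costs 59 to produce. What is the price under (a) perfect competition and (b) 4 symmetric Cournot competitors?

Competitive firms price at marginal cost: P = 59, giving Q = 7.
Cournot with 4 identical firms: the symmetric best-response condition is 80 − 15q = 59. Each firm produces q = 1.4, total output Q = 5.6, price P = 63.2.

Competition: P = 59; Cournot: P = 63.2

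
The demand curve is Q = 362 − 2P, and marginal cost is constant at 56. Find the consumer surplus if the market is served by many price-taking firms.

CS = 15625

Inverting demand: P = 181 − 0.5Q.
Under competition P = MC = 56, so Q = (181 − 56)/0.5 = 250.
CS = ½·(181 − 56)·250 = 15625.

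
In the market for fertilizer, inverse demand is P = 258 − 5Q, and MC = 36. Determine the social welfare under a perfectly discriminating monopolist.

TS = 4928.4

With perfect price discrimination, output is the efficient level Q = 44.4 (where demand meets MC), but every buyer pays their willingness to pay: CS = 0 and PS = total surplus.
TS = 4928.4 (equal to competitive TS).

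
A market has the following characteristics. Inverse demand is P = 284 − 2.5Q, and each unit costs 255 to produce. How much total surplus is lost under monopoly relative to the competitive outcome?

DWL = 42.05

Perfect competition: P = MC = 255, so 284 − 2.5Q = 255 and Q = 11.6.
Monopoly sets MR = MC: 284 − 5Q = 255 ⇒ Q = 5.8, P = 284 − 2.5·5.8 = 269.5.
DWL is the triangle between Q = 5.8 and Q = 11.6: ½·(11.6 − 5.8)·(269.5 − 255) = 42.05.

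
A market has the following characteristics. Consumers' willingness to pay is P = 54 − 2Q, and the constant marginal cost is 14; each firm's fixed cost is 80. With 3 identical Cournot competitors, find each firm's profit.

In a 3-firm Cournot equilibrium, symmetry and the first-order condition give q = (54 − 14)/(8) = 5. So Q = 15 and P = 24.
Each firm's profit = (24 − 14)·5 − 80 = −30.

π_i = −30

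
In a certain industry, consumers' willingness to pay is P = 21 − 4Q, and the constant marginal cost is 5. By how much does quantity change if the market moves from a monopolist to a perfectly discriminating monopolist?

Monopoly sets MR = MC: 21 − 8Q = 5 ⇒ Q = 2, P = 21 − 4·2 = 13.
With perfect price discrimination, output is the efficient level Q = 4 (where demand meets MC), but every buyer pays their willingness to pay: CS = 0 and PS = total surplus.
Change in quantity: 4 − 2 = 2.

Quantity rises by 2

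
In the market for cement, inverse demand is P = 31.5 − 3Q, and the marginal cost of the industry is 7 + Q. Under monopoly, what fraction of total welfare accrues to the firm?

The monopolist equates marginal revenue to marginal cost: 31.5 − 6Q = 7 + Q, so Q = 3.5. From demand, P = 21.
CS = ½·(31.5 − 21)·3.5 = 18.375.
PS = P·Q − VC(Q) = 21·3.5 − (7·3.5 + ½·1·3.5²) = 42.875.
Share captured = PS/TS = 42.875/61.25 = 0.7.

PS/TS = 0.7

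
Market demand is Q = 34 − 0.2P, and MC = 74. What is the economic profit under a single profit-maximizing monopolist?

Profit = 460.8

Inverting demand: P = 170 − 5Q.
The monopolist equates marginal revenue to marginal cost: 170 − 10Q = 74, so Q = 9.6. From demand, P = 122.
Profit = (122 − 74)·9.6 = 460.8.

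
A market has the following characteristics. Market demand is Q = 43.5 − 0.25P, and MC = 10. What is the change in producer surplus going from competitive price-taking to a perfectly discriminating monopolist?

Inverting demand: P = 174 − 4Q.
Perfect competition: P = MC = 10, so 174 − 4Q = 10 and Q = 41.
PS = (10 − 10)·41 = 0.
With perfect price discrimination, output is the efficient level Q = 41 (where demand meets MC), but every buyer pays their willingness to pay: CS = 0 and PS = total surplus.
PS = ½·(174 − 10)·41 = 3362.
Change in producer surplus: 3362 − 0 = 3362.

PS rises by 3362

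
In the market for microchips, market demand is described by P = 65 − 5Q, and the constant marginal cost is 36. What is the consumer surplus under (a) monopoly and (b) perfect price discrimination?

Monopoly: CS = 21.025; Perfect PD: CS = 0

A monopolist chooses Q where MR = MC. MR = 65 − 10Q; setting this equal to 36 gives Q = 2.9 and P = 50.5.
CS = ½·(65 − 50.5)·2.9 = 21.025.
A perfectly discriminating monopolist sells every unit with P(Q) ≥ MC(Q), so output equals the competitive quantity Q = 5.8. Each buyer pays their reservation price, so CS = 0 and the firm captures all surplus.
CS = 0.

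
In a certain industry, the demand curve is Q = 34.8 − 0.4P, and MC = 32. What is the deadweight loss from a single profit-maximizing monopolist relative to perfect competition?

DWL = 151.25

Inverting demand: P = 87 − 2.5Q.
Perfect competition: P = MC = 32, so 87 − 2.5Q = 32 and Q = 22.
Monopoly sets MR = MC: 87 − 5Q = 32 ⇒ Q = 11, P = 87 − 2.5·11 = 59.5.
DWL is the triangle between Q = 11 and Q = 22: ½·(22 − 11)·(59.5 − 32) = 151.25.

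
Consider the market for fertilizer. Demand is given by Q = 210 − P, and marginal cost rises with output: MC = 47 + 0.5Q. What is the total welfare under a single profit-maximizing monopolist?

TS = 7439.32

Inverting demand: P = 210 − Q.
The monopolist equates marginal revenue to marginal cost: 210 − 2Q = 47 + 0.5Q, so Q = 65.2. From demand, P = 144.8.
CS = ½·(210 − 144.8)·65.2 = 2125.52; PS = (144.8·65.2 − 47·65.2 − ½·0.5·65.2²) = 5313.8; TS = 7439.32.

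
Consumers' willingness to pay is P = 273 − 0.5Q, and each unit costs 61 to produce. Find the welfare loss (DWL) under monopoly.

DWL = 11236

Competitive firms price at marginal cost: P = 61, giving Q = 424.
The monopolist equates marginal revenue to marginal cost: 273 − Q = 61, so Q = 212. From demand, P = 167.
DWL is the triangle between Q = 212 and Q = 424: ½·(424 − 212)·(167 − 61) = 11236.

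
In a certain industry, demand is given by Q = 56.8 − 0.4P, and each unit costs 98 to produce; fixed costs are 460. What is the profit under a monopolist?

Profit = −266.4

Inverting demand: P = 142 − 2.5Q.
Monopoly sets MR = MC: 142 − 5Q = 98 ⇒ Q = 8.8, P = 142 − 2.5·8.8 = 120.
Profit = (120 − 98)·8.8 − 460 = −266.4.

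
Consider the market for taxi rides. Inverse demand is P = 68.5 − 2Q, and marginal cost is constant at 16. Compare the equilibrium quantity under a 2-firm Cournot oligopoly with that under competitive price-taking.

Cournot with 2 identical firms: the symmetric best-response condition is 68.5 − 6q = 16. Each firm produces q = 8.75, total output Q = 17.5, price P = 33.5.
Under competition P = MC = 16, so Q = (68.5 − 16)/2 = 26.25.

Cournot: Q = 17.5; Competition: Q = 26.25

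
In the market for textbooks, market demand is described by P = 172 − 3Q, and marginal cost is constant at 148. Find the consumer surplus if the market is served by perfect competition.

Competitive firms price at marginal cost: P = 148, giving Q = 8.
CS = ½·(172 − 148)·8 = 96.

CS = 96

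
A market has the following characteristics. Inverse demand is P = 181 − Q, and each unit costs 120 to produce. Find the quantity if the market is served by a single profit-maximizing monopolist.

Q = 30.5

Monopoly sets MR = MC: 181 − 2Q = 120 ⇒ Q = 30.5, P = 181 − 30.5 = 150.5.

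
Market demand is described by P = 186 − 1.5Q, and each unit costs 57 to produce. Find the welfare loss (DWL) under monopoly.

DWL = 1386.75

Competitive firms price at marginal cost: P = 57, giving Q = 86.
The monopolist equates marginal revenue to marginal cost: 186 − 3Q = 57, so Q = 43. From demand, P = 121.5.
DWL is the triangle between Q = 43 and Q = 86: ½·(86 − 43)·(121.5 − 57) = 1386.75.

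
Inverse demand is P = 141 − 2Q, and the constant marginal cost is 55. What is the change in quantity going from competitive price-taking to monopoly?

Q falls by 21.5

Competitive firms price at marginal cost: P = 55, giving Q = 43.
Monopoly sets MR = MC: 141 − 4Q = 55 ⇒ Q = 21.5, P = 141 − 2·21.5 = 98.
Change in quantity: 21.5 − 43 = −21.5.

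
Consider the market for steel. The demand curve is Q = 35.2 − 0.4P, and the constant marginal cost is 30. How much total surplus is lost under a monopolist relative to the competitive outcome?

DWL = 168.2

Inverting demand: P = 88 − 2.5Q.
Perfect competition: P = MC = 30, so 88 − 2.5Q = 30 and Q = 23.2.
Monopoly sets MR = MC: 88 − 5Q = 30 ⇒ Q = 11.6, P = 88 − 2.5·11.6 = 59.
DWL is the triangle between Q = 11.6 and Q = 23.2: ½·(23.2 − 11.6)·(59 − 30) = 168.2.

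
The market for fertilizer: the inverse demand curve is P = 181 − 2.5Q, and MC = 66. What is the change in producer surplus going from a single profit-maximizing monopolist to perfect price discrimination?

Monopoly sets MR = MC: 181 − 5Q = 66 ⇒ Q = 23, P = 181 − 2.5·23 = 123.5.
PS = (123.5 − 66)·23 = 1322.5.
Under first-degree price discrimination the firm charges each unit its demand price and produces up to where P = MC, i.e. Q = 46. Consumer surplus is zero; producer surplus equals total surplus.
PS = ½·(181 − 66)·46 = 2645.
Change in producer surplus: 2645 − 1322.5 = 1322.5.

Producer surplus rises by 1322.5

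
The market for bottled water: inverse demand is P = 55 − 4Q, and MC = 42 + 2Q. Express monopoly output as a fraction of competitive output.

Q_m/Q_c = 0.6

The monopolist equates marginal revenue to marginal cost: 55 − 8Q = 42 + 2Q, so Q = 1.3. From demand, P = 49.8.
Under competition P = MC: 55 − 4Q = 42 + 2Q ⇒ Q = 13/6, P = 139/3.
Ratio Q_m/Q_c = 1.3/(13/6) = 0.6.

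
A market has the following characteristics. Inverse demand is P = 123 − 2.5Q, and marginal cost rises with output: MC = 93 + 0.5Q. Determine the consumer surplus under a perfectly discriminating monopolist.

CS = 0

With perfect price discrimination, output is the efficient level Q = 10 (where demand meets MC), but every buyer pays their willingness to pay: CS = 0 and PS = total surplus.
CS = 0.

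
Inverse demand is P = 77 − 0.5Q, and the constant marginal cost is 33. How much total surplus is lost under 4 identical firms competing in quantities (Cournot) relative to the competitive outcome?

Under competition P = MC = 33, so Q = (77 − 33)/0.5 = 88.
Cournot with 4 identical firms: the symmetric best-response condition is 77 − 2.5q = 33. Each firm produces q = 17.6, total output Q = 70.4, price P = 41.8.
DWL is the triangle between Q = 70.4 and Q = 88: ½·(88 − 70.4)·(41.8 − 33) = 77.44.

DWL = 77.44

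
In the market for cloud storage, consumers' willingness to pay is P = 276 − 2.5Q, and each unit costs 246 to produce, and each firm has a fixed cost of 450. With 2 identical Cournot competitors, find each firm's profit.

With 2 symmetric Cournot firms, each firm's FOC gives 276 − 7.5q = 246, so q = 4, Q = 2·4 = 8, and P = 256.
Each firm's profit = (256 − 246)·4 − 450 = −410.

π_i = −410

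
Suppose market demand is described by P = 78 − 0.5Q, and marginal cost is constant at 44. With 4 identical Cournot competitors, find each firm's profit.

π_i = 92.48

Cournot with 4 identical firms: the symmetric best-response condition is 78 − 2.5q = 44. Each firm produces q = 13.6, total output Q = 54.4, price P = 50.8.
Each firm's profit = (50.8 − 44)·13.6 = 92.48.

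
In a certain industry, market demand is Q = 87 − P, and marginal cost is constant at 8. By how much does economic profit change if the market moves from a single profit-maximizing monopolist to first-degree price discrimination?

Inverting demand: P = 87 − Q.
A monopolist chooses Q where MR = MC. MR = 87 − 2Q; setting this equal to 8 gives Q = 39.5 and P = 47.5.
Profit = (47.5 − 8)·39.5 = 1560.25.
With perfect price discrimination, output is the efficient level Q = 79 (where demand meets MC), but every buyer pays their willingness to pay: CS = 0 and PS = total surplus.
PS equals the full surplus area, 3120.5. Profit = 3120.5 = 3120.5.
Change in economic profit: 3120.5 − 1560.25 = 1560.25.

Economic profit rises by 1560.25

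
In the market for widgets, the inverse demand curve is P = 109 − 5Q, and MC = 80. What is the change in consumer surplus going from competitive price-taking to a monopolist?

Consumer surplus falls by 63.075

Under competition P = MC = 80, so Q = (109 − 80)/5 = 5.8.
CS = ½·(109 − 80)·5.8 = 84.1.
Monopoly sets MR = MC: 109 − 10Q = 80 ⇒ Q = 2.9, P = 109 − 5·2.9 = 94.5.
CS = ½·(109 − 94.5)·2.9 = 21.025.
Change in consumer surplus: 21.025 − 84.1 = −63.075.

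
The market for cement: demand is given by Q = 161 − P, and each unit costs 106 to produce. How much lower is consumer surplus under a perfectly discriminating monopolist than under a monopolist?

Inverting demand: P = 161 − Q.
The monopolist equates marginal revenue to marginal cost: 161 − 2Q = 106, so Q = 27.5. From demand, P = 133.5.
CS = ½·(161 − 133.5)·27.5 = 378.125.
A perfectly discriminating monopolist sells every unit with P(Q) ≥ MC(Q), so output equals the competitive quantity Q = 55. Each buyer pays their reservation price, so CS = 0 and the firm captures all surplus.
CS = 0.
Change in consumer surplus: 0 − 378.125 = −378.125.

Consumer surplus falls by 378.125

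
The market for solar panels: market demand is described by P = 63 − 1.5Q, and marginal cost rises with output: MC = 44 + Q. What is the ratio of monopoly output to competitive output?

Q_m/Q_c = 0.625

Monopoly sets MR = MC: 63 − 3Q = 44 + Q ⇒ Q = 4.75, P = 63 − 1.5·4.75 = 55.875.
Under competition P = MC: 63 − 1.5Q = 44 + Q ⇒ Q = 7.6, P = 51.6.
Ratio Q_m/Q_c = 4.75/7.6 = 0.625.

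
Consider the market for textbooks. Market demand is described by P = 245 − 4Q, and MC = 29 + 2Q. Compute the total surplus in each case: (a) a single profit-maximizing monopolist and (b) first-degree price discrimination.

Monopoly: TS = 3265.92; Perfect PD: TS = 3888

Monopoly sets MR = MC: 245 − 8Q = 29 + 2Q ⇒ Q = 21.6, P = 245 − 4·21.6 = 158.6.
CS = ½·(245 − 158.6)·21.6 = 933.12; PS = (158.6·21.6 − 29·21.6 − ½·2·21.6²) = 2332.8; TS = 3265.92.
With perfect price discrimination, output is the efficient level Q = 36 (where demand meets MC), but every buyer pays their willingness to pay: CS = 0 and PS = total surplus.
TS = 3888 (equal to competitive TS).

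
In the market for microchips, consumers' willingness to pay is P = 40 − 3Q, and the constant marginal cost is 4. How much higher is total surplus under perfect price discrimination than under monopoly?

A monopolist chooses Q where MR = MC. MR = 40 − 6Q; setting this equal to 4 gives Q = 6 and P = 22.
CS = ½·(40 − 22)·6 = 54; PS = (22 − 4)·6 = 108; TS = 162.
A perfectly discriminating monopolist sells every unit with P(Q) ≥ MC(Q), so output equals the competitive quantity Q = 12. Each buyer pays their reservation price, so CS = 0 and the firm captures all surplus.
TS = 216 (equal to competitive TS).
Change in total surplus: 216 − 162 = 54.

TS rises by 54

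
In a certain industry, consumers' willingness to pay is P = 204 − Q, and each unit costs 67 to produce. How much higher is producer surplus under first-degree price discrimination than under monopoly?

PS rises by 4692.25

Monopoly sets MR = MC: 204 − 2Q = 67 ⇒ Q = 68.5, P = 204 − 68.5 = 135.5.
PS = (135.5 − 67)·68.5 = 4692.25.
With perfect price discrimination, output is the efficient level Q = 137 (where demand meets MC), but every buyer pays their willingness to pay: CS = 0 and PS = total surplus.
PS = ½·(204 − 67)·137 = 9384.5.
Change in producer surplus: 9384.5 − 4692.25 = 4692.25.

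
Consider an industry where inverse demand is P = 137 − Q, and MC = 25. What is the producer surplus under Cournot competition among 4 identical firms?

PS = 2007.04

Cournot with 4 identical firms: the symmetric best-response condition is 137 − 5q = 25. Each firm produces q = 22.4, total output Q = 89.6, price P = 47.4.
PS = (47.4 − 25)·89.6 = 2007.04.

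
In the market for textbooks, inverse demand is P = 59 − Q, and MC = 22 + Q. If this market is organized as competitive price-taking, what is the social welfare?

Under competition P = MC: 59 − Q = 22 + Q ⇒ Q = 18.5, P = 40.5.
CS = ½·(59 − 40.5)·18.5 = 171.125; PS = (40.5·18.5 − 22·18.5 − ½·1·18.5²) = 171.125; TS = 342.25.

TS = 342.25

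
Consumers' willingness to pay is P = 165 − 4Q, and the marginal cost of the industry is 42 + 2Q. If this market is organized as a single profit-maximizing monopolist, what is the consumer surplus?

Monopoly sets MR = MC: 165 − 8Q = 42 + 2Q ⇒ Q = 12.3, P = 165 − 4·12.3 = 115.8.
CS = ½·(165 − 115.8)·12.3 = 302.58.

CS = 302.58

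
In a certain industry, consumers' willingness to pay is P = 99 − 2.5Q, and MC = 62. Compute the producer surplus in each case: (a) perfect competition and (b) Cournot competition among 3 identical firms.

Competition: PS = 0; Cournot: PS = 102.675

Competitive firms price at marginal cost: P = 62, giving Q = 14.8.
PS = (62 − 62)·14.8 = 0.
In a 3-firm Cournot equilibrium, symmetry and the first-order condition give q = (99 − 62)/(10) = 3.7. So Q = 11.1 and P = 71.25.
PS = (71.25 − 62)·11.1 = 102.675.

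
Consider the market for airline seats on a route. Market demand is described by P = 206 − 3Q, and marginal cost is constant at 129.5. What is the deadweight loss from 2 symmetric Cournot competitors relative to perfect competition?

Competitive firms price at marginal cost: P = 129.5, giving Q = 25.5.
Cournot with 2 identical firms: the symmetric best-response condition is 206 − 9q = 129.5. Each firm produces q = 8.5, total output Q = 17, price P = 155.
DWL is the triangle between Q = 17 and Q = 25.5: ½·(25.5 − 17)·(155 − 129.5) = 108.375.

DWL = 108.375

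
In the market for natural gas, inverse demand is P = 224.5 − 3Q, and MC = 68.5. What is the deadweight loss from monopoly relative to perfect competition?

Competitive firms price at marginal cost: P = 68.5, giving Q = 52.
A monopolist chooses Q where MR = MC. MR = 224.5 − 6Q; setting this equal to 68.5 gives Q = 26 and P = 146.5.
DWL is the triangle between Q = 26 and Q = 52: ½·(52 − 26)·(146.5 − 68.5) = 1014.

DWL = 1014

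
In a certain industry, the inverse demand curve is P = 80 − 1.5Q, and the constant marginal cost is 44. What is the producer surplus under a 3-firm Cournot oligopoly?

Cournot with 3 identical firms: the symmetric best-response condition is 80 − 6q = 44. Each firm produces q = 6, total output Q = 18, price P = 53.
PS = (53 − 44)·18 = 162.

PS = 162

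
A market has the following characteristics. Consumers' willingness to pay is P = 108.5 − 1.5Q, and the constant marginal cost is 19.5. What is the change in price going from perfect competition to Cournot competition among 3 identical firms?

P rises by 22.25

Perfect competition: P = MC = 19.5, so 108.5 − 1.5Q = 19.5 and Q = 178/3.
With 3 symmetric Cournot firms, each firm's FOC gives 108.5 − 6q = 19.5, so q = 89/6, Q = 3·89/6 = 44.5, and P = 41.75.
Change in price: 41.75 − 19.5 = 22.25.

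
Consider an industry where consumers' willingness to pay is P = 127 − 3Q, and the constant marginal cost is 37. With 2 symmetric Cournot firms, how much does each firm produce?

q_i = 10

Cournot with 2 identical firms: the symmetric best-response condition is 127 − 9q = 37. Each firm produces q = 10, total output Q = 20, price P = 67.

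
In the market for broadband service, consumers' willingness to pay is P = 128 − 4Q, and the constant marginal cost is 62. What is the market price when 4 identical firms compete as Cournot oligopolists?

P = 75.2

In a 4-firm Cournot equilibrium, symmetry and the first-order condition give q = (128 − 62)/(20) = 3.3. So Q = 13.2 and P = 75.2.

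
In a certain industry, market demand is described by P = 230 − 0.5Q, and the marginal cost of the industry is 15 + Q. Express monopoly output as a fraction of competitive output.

Q_m/Q_c = 0.75

A monopolist chooses Q where MR = MC. MR = 230 − Q; setting this equal to 15 + Q gives Q = 107.5 and P = 176.25.
Competitive equilibrium sets price equal to marginal cost: 230 − 0.5Q = 15 + Q, so Q = 430/3 and P = 475/3.
Ratio Q_m/Q_c = 107.5/(430/3) = 0.75.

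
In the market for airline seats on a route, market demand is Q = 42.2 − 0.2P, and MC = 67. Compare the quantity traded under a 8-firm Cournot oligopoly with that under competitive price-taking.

Inverting demand: P = 211 − 5Q.
Cournot with 8 identical firms: the symmetric best-response condition is 211 − 45q = 67. Each firm produces q = 3.2, total output Q = 25.6, price P = 83.
Under competition P = MC = 67, so Q = (211 − 67)/5 = 28.8.

Cournot: Q = 25.6; Competition: Q = 28.8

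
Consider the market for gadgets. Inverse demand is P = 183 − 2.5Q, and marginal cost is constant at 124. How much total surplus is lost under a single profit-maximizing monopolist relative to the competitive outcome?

DWL = 174.05

Perfect competition: P = MC = 124, so 183 − 2.5Q = 124 and Q = 23.6.
The monopolist equates marginal revenue to marginal cost: 183 − 5Q = 124, so Q = 11.8. From demand, P = 153.5.
DWL is the triangle between Q = 11.8 and Q = 23.6: ½·(23.6 − 11.8)·(153.5 − 124) = 174.05.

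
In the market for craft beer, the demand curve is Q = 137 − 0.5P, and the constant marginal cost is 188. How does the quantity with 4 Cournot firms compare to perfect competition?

Cournot: Q = 34.4; Competition: Q = 43

Inverting demand: P = 274 − 2Q.
Cournot with 4 identical firms: the symmetric best-response condition is 274 − 10q = 188. Each firm produces q = 8.6, total output Q = 34.4, price P = 205.2.
Competitive firms price at marginal cost: P = 188, giving Q = 43.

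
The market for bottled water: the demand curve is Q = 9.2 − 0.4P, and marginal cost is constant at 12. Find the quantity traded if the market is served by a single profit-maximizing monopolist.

Inverting demand: P = 23 − 2.5Q.
The monopolist equates marginal revenue to marginal cost: 23 − 5Q = 12, so Q = 2.2. From demand, P = 17.5.

Q = 2.2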